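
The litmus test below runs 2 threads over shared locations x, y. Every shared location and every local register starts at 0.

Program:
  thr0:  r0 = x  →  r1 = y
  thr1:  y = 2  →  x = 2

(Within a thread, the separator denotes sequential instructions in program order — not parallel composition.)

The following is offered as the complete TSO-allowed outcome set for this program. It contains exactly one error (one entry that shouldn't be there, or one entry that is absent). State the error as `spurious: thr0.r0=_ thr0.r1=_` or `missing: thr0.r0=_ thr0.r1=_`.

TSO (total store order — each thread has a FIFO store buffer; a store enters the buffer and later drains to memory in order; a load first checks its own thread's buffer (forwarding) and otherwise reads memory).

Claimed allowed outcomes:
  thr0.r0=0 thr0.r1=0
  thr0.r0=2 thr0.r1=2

missing: thr0.r0=0 thr0.r1=2

outcome vector order: (thr0.r0,thr0.r1)
under TSO → 0/0 0/2 2/2
TSO∖claimed = {0/2}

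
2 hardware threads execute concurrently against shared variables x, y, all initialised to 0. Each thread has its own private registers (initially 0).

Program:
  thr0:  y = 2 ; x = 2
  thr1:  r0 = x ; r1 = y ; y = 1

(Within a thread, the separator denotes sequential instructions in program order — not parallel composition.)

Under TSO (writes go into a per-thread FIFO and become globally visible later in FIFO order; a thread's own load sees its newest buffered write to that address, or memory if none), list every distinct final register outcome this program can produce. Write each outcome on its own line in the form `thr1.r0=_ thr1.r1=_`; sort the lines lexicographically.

thr1.r0=0 thr1.r1=0
thr1.r0=0 thr1.r1=2
thr1.r0=2 thr1.r1=2

outcome vector order: (thr1.r0,thr1.r1)
|TSO outcomes| = 3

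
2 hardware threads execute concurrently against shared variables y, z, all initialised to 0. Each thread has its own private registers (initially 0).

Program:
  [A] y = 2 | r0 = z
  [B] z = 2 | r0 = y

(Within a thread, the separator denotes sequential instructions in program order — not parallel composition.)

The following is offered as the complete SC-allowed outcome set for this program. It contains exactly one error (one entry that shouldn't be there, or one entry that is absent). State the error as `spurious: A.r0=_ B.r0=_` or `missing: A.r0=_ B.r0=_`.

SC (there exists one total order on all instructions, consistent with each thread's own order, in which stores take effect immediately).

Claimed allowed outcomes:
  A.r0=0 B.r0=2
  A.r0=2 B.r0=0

outcome vector order: (A.r0,B.r0)
SC: 3 outcomes — {0/2 2/0 2/2}
SC∖claimed = {2/2}

missing: A.r0=2 B.r0=2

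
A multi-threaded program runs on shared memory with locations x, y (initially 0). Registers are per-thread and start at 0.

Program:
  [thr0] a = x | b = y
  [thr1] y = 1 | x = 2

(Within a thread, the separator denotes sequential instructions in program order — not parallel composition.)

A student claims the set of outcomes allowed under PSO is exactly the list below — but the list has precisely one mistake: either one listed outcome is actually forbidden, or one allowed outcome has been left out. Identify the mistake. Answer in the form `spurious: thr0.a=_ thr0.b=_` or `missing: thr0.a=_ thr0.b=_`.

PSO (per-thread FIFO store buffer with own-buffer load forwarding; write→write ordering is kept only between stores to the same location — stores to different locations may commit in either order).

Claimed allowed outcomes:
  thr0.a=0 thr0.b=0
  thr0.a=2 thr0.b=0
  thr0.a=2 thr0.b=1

outcome vector order: (thr0.a,thr0.b)
PSO: 4 outcomes — {<0 0> <0 1> <2 0> <2 1>}
PSO∖claimed = {<0 1>}

missing: thr0.a=0 thr0.b=1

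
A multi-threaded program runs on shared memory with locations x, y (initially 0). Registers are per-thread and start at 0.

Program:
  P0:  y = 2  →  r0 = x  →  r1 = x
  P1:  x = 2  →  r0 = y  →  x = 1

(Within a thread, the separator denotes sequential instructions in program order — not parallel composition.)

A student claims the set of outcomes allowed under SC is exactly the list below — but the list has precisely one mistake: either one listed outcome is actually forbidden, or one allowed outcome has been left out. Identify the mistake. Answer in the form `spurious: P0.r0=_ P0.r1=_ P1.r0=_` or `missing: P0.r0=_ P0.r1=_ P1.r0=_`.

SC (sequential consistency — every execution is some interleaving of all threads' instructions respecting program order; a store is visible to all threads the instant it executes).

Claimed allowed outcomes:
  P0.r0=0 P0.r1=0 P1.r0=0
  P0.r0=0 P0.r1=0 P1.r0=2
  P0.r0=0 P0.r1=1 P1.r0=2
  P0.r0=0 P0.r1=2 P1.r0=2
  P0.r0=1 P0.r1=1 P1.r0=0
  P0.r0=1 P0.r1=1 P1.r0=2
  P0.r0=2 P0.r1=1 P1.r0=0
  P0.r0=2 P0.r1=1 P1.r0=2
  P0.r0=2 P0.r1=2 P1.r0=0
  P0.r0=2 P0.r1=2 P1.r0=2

spurious: P0.r0=0 P0.r1=0 P1.r0=0

outcome vector order: (P0.r0,P0.r1,P1.r0)
SC: 9 outcomes — {0/0/2, 0/1/2, 0/2/2, 1/1/0, 1/1/2, 2/1/0, 2/1/2, 2/2/0, 2/2/2}
claimed∖SC = {0/0/0}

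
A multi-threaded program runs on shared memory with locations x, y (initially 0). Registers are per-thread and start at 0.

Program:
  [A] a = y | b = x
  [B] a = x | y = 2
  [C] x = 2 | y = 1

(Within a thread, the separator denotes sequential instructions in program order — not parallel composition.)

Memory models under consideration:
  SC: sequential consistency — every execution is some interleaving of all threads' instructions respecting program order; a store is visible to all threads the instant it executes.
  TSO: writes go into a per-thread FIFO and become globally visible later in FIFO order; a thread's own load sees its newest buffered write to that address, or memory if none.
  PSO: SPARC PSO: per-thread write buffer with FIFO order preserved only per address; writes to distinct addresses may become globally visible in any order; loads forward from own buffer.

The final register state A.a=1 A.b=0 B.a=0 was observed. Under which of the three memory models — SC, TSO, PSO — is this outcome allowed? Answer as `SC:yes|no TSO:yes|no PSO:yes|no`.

SC:no TSO:no PSO:yes

outcome vector order: (A.a,A.b,B.a)
SC: 9 outcomes — {0/0/0 0/0/2 0/2/0 0/2/2 1/2/0 1/2/2 2/0/0 2/2/0 2/2/2}
TSO: 9 outcomes — {0/0/0 0/0/2 0/2/0 0/2/2 1/2/0 1/2/2 2/0/0 2/2/0 2/2/2}
PSO: 11 outcomes — {0/0/0 0/0/2 0/2/0 0/2/2 1/0/0 1/0/2 1/2/0 1/2/2 2/0/0 2/2/0 2/2/2}
target 1/0/0 ∈ {PSO}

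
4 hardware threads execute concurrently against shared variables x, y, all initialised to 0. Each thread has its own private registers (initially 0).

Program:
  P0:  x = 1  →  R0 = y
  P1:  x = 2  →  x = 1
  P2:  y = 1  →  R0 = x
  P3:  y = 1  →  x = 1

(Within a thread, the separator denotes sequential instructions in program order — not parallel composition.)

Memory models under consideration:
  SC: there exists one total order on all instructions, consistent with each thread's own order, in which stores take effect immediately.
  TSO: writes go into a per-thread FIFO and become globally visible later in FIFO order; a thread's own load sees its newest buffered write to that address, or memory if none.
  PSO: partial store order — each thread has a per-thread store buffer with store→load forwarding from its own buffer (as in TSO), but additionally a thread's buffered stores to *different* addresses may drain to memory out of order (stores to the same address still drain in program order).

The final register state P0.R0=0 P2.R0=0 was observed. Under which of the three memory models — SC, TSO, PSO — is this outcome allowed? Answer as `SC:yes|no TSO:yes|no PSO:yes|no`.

SC:no TSO:yes PSO:yes

outcome vector order: (P0.R0,P2.R0)
[SC] allowed = {01; 02; 10; 11; 12}
[TSO] allowed = {00; 01; 02; 10; 11; 12}
[PSO] allowed = {00; 01; 02; 10; 11; 12}
target 00 ∈ {TSO,PSO}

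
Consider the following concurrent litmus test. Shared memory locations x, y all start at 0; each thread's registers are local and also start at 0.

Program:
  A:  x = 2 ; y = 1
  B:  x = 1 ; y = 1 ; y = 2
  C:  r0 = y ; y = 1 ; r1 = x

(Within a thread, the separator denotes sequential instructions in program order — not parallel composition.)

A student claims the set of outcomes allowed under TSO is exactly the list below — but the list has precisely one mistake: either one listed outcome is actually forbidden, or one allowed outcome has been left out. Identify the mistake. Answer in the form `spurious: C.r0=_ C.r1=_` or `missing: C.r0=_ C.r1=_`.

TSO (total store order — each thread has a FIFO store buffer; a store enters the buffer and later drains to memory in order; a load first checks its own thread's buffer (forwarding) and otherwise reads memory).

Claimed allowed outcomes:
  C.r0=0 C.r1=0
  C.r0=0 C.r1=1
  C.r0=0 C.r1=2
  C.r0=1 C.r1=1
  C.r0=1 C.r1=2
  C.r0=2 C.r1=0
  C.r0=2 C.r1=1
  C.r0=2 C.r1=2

spurious: C.r0=2 C.r1=0

outcome vector order: (C.r0,C.r1)
under TSO → 00 01 02 11 12 21 22
claimed∖TSO = {20}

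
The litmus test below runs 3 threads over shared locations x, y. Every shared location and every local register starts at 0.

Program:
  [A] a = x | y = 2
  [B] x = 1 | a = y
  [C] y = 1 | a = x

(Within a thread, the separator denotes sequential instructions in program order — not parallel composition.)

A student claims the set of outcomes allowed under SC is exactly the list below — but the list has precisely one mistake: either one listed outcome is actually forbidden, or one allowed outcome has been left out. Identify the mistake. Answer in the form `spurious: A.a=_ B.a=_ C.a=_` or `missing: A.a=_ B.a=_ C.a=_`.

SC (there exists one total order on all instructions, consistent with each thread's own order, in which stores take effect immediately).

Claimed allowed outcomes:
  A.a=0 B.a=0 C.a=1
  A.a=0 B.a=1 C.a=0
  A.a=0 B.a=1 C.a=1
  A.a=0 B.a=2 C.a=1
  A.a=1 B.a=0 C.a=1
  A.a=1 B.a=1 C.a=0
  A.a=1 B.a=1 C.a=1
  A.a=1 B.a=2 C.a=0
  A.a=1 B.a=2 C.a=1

missing: A.a=0 B.a=2 C.a=0

outcome vector order: (A.a,B.a,C.a)
[SC] allowed = {<0 0 1> <0 1 0> <0 1 1> <0 2 0> <0 2 1> <1 0 1> <1 1 0> <1 1 1> <1 2 0> <1 2 1>}
SC∖claimed = {<0 2 0>}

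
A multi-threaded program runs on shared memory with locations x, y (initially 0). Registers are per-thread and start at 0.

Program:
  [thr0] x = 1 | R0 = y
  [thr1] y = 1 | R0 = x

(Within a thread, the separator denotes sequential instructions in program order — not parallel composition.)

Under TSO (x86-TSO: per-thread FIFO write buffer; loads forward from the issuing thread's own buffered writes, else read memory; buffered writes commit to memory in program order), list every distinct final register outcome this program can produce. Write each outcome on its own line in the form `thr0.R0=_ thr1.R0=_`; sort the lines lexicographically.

outcome vector order: (thr0.R0,thr1.R0)
|TSO outcomes| = 4

thr0.R0=0 thr1.R0=0
thr0.R0=0 thr1.R0=1
thr0.R0=1 thr1.R0=0
thr0.R0=1 thr1.R0=1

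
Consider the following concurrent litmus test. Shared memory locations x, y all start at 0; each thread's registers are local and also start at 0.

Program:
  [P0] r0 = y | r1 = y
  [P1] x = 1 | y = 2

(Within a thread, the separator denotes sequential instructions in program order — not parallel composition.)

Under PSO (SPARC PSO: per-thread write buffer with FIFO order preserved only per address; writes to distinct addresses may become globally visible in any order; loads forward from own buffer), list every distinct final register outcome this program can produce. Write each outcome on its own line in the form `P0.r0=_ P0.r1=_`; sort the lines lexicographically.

outcome vector order: (P0.r0,P0.r1)
|PSO outcomes| = 3

P0.r0=0 P0.r1=0
P0.r0=0 P0.r1=2
P0.r0=2 P0.r1=2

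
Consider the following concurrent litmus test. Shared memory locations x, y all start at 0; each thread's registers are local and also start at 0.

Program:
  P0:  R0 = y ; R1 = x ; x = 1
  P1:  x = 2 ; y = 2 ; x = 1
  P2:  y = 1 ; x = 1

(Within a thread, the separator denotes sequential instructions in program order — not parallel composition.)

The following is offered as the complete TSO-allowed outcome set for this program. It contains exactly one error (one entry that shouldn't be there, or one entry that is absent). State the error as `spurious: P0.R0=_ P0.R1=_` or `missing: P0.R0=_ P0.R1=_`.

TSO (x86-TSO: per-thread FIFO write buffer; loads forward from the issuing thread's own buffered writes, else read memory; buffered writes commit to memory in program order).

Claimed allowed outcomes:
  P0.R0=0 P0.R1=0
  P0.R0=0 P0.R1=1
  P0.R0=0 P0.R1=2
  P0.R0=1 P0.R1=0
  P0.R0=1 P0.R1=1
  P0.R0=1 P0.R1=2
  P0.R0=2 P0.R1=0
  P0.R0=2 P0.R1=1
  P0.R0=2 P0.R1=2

outcome vector order: (P0.R0,P0.R1)
TSO (8): (0,0) (0,1) (0,2) (1,0) (1,1) (1,2) (2,1) (2,2)
claimed∖TSO = {(2,0)}

spurious: P0.R0=2 P0.R1=0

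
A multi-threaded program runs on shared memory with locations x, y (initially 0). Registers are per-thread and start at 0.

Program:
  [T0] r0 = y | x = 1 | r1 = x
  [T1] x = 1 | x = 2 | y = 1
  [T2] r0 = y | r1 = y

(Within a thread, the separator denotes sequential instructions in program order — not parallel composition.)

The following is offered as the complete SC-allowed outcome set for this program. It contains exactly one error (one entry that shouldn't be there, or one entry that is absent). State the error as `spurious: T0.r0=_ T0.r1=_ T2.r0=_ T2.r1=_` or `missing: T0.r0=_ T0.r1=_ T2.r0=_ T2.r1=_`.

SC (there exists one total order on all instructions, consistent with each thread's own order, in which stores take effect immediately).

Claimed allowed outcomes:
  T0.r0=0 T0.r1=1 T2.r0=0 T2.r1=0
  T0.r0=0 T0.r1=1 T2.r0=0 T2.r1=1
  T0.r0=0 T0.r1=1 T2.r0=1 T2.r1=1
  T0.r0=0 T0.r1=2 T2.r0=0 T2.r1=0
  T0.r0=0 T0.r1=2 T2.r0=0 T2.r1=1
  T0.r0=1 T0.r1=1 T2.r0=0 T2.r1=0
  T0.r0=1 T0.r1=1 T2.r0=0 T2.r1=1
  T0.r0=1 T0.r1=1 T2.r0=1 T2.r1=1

outcome vector order: (T0.r0,T0.r1,T2.r0,T2.r1)
under SC → 0/1/0/0; 0/1/0/1; 0/1/1/1; 0/2/0/0; 0/2/0/1; 0/2/1/1; 1/1/0/0; 1/1/0/1; 1/1/1/1
SC∖claimed = {0/2/1/1}

missing: T0.r0=0 T0.r1=2 T2.r0=1 T2.r1=1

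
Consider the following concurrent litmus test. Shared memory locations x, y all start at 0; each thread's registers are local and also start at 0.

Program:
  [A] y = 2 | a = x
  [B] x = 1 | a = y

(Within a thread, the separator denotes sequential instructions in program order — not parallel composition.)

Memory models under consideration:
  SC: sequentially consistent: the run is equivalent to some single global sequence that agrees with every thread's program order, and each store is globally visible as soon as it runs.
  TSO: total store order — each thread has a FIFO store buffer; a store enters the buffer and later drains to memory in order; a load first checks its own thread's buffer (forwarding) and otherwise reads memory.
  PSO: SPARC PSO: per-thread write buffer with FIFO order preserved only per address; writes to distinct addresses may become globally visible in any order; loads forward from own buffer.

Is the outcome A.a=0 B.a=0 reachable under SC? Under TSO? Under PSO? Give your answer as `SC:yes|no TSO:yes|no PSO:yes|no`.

outcome vector order: (A.a,B.a)
under SC → 0/2, 1/0, 1/2
under TSO → 0/0, 0/2, 1/0, 1/2
under PSO → 0/0, 0/2, 1/0, 1/2
target 0/0 ∈ {TSO,PSO}

SC:no TSO:yes PSO:yes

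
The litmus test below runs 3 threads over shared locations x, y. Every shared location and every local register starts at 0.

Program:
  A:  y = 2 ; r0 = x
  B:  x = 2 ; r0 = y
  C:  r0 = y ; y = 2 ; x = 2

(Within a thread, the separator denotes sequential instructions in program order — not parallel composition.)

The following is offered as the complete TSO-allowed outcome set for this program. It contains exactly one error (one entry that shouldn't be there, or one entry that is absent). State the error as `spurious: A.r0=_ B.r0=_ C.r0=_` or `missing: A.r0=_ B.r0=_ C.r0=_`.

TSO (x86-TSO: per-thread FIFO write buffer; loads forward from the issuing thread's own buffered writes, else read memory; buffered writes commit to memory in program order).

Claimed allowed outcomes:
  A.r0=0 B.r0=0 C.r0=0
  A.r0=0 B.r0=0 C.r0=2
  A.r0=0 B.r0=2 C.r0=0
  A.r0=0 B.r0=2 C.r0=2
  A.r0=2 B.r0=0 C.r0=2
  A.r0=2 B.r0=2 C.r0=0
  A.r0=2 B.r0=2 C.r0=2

outcome vector order: (A.r0,B.r0,C.r0)
under TSO → 000; 002; 020; 022; 200; 202; 220; 222
TSO∖claimed = {200}

missing: A.r0=2 B.r0=0 C.r0=0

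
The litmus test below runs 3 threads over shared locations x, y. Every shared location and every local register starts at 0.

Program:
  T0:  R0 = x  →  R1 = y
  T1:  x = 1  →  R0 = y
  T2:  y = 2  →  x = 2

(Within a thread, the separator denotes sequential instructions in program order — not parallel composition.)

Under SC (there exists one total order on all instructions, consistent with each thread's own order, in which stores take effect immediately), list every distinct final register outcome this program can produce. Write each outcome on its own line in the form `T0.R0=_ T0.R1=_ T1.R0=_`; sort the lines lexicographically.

T0.R0=0 T0.R1=0 T1.R0=0
T0.R0=0 T0.R1=0 T1.R0=2
T0.R0=0 T0.R1=2 T1.R0=0
T0.R0=0 T0.R1=2 T1.R0=2
T0.R0=1 T0.R1=0 T1.R0=0
T0.R0=1 T0.R1=0 T1.R0=2
T0.R0=1 T0.R1=2 T1.R0=0
T0.R0=1 T0.R1=2 T1.R0=2
T0.R0=2 T0.R1=2 T1.R0=0
T0.R0=2 T0.R1=2 T1.R0=2

outcome vector order: (T0.R0,T0.R1,T1.R0)
|SC outcomes| = 10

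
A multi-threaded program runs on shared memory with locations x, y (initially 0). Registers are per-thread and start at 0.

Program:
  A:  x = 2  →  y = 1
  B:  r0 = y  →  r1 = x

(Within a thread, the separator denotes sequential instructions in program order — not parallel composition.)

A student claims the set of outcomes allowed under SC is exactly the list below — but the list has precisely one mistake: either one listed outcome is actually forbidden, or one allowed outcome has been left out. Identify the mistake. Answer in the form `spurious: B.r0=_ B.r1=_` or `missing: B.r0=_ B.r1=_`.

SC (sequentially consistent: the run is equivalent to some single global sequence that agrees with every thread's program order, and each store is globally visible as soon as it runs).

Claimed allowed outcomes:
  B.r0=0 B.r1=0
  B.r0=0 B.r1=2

missing: B.r0=1 B.r1=2

outcome vector order: (B.r0,B.r1)
under SC → 00 02 12
SC∖claimed = {12}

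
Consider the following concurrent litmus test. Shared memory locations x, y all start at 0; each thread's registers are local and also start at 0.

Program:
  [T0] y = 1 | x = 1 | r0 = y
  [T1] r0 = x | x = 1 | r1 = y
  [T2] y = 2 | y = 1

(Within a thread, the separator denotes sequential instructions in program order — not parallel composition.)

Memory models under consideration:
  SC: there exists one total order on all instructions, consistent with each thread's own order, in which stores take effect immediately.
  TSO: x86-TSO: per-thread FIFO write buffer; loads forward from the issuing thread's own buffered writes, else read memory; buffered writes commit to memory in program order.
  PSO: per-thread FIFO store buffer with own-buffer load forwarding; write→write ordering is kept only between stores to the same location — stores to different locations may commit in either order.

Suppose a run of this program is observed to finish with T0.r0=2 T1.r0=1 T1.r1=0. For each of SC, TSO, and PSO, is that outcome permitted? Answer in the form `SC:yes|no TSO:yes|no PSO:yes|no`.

SC:no TSO:no PSO:yes

outcome vector order: (T0.r0,T1.r0,T1.r1)
SC: 10 outcomes — {1/0/0, 1/0/1, 1/0/2, 1/1/1, 1/1/2, 2/0/0, 2/0/1, 2/0/2, 2/1/1, 2/1/2}
TSO: 10 outcomes — {1/0/0, 1/0/1, 1/0/2, 1/1/1, 1/1/2, 2/0/0, 2/0/1, 2/0/2, 2/1/1, 2/1/2}
PSO: 12 outcomes — {1/0/0, 1/0/1, 1/0/2, 1/1/0, 1/1/1, 1/1/2, 2/0/0, 2/0/1, 2/0/2, 2/1/0, 2/1/1, 2/1/2}
target 2/1/0 ∈ {PSO}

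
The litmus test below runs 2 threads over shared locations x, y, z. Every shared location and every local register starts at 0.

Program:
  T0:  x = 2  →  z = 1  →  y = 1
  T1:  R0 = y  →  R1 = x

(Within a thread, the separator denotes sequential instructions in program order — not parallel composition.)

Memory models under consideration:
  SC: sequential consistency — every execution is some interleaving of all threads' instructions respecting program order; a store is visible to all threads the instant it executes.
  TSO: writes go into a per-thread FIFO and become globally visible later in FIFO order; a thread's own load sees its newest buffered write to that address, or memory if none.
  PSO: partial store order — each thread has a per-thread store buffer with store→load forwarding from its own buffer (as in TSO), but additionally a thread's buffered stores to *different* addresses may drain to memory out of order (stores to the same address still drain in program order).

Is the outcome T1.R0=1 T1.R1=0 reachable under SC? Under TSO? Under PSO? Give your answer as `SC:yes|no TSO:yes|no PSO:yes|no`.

outcome vector order: (T1.R0,T1.R1)
SC (3): 00 02 12
TSO (3): 00 02 12
PSO (4): 00 02 10 12
target 10 ∈ {PSO}

SC:no TSO:no PSO:yes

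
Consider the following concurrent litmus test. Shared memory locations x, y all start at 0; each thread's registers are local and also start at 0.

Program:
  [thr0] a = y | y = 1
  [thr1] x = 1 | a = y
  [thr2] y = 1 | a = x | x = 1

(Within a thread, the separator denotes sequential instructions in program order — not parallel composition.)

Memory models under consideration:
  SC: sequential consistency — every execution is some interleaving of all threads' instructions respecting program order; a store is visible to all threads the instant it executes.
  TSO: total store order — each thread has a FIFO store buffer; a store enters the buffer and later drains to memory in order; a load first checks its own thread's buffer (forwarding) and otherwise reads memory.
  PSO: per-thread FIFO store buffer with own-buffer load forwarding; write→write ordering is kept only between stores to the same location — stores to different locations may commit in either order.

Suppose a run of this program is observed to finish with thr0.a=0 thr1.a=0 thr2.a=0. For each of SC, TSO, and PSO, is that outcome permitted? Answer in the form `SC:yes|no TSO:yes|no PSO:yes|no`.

outcome vector order: (thr0.a,thr1.a,thr2.a)
SC (6): 0/0/1 0/1/0 0/1/1 1/0/1 1/1/0 1/1/1
TSO (8): 0/0/0 0/0/1 0/1/0 0/1/1 1/0/0 1/0/1 1/1/0 1/1/1
PSO (8): 0/0/0 0/0/1 0/1/0 0/1/1 1/0/0 1/0/1 1/1/0 1/1/1
target 0/0/0 ∈ {TSO,PSO}

SC:no TSO:yes PSO:yes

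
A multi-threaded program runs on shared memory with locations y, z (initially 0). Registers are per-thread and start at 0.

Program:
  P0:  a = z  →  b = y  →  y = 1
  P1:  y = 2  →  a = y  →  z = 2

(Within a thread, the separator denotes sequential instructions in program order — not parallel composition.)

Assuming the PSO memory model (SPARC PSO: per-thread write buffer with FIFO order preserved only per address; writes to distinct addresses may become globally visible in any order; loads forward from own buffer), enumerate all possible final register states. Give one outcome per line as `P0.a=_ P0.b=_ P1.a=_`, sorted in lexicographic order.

P0.a=0 P0.b=0 P1.a=1
P0.a=0 P0.b=0 P1.a=2
P0.a=0 P0.b=2 P1.a=1
P0.a=0 P0.b=2 P1.a=2
P0.a=2 P0.b=0 P1.a=2
P0.a=2 P0.b=2 P1.a=2

outcome vector order: (P0.a,P0.b,P1.a)
|PSO outcomes| = 6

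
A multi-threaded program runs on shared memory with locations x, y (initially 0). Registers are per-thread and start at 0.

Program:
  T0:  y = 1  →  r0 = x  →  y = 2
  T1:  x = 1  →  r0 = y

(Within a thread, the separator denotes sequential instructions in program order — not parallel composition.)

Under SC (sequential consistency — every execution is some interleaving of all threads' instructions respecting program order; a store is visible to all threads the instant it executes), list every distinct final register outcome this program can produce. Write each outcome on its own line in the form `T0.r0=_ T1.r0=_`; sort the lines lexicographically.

T0.r0=0 T1.r0=1
T0.r0=0 T1.r0=2
T0.r0=1 T1.r0=0
T0.r0=1 T1.r0=1
T0.r0=1 T1.r0=2

outcome vector order: (T0.r0,T1.r0)
|SC outcomes| = 5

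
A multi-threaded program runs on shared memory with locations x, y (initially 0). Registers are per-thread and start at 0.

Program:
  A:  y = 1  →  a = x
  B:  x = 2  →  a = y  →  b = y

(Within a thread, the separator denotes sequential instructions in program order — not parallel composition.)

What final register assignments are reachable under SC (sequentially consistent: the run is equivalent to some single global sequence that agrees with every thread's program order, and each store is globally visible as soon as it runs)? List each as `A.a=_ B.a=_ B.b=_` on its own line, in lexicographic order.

outcome vector order: (A.a,B.a,B.b)
|SC outcomes| = 4

A.a=0 B.a=1 B.b=1
A.a=2 B.a=0 B.b=0
A.a=2 B.a=0 B.b=1
A.a=2 B.a=1 B.b=1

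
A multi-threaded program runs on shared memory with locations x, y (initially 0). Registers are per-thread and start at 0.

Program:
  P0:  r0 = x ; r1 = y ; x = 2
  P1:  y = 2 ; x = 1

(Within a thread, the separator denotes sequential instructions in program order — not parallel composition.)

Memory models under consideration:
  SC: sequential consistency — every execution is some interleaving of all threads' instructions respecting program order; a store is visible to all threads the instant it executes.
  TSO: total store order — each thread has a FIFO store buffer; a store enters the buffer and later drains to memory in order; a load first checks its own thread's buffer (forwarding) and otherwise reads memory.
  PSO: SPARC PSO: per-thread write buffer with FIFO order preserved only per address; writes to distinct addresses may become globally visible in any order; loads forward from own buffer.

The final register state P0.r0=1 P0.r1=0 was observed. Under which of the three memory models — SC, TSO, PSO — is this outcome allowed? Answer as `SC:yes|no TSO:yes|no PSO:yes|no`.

SC:no TSO:no PSO:yes

outcome vector order: (P0.r0,P0.r1)
under SC → <0 0> <0 2> <1 2>
under TSO → <0 0> <0 2> <1 2>
under PSO → <0 0> <0 2> <1 0> <1 2>
target <1 0> ∈ {PSO}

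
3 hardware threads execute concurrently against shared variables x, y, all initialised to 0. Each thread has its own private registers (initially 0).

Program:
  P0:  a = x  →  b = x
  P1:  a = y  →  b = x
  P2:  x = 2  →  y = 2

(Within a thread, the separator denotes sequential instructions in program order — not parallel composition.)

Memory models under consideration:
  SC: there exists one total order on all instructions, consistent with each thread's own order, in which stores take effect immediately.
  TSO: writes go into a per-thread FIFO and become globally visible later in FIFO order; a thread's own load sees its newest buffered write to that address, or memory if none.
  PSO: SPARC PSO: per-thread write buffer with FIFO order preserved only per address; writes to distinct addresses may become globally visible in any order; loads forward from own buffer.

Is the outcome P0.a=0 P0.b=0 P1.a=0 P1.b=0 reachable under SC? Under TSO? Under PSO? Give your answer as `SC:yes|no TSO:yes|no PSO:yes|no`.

outcome vector order: (P0.a,P0.b,P1.a,P1.b)
SC: 9 outcomes — {(0,0,0,0); (0,0,0,2); (0,0,2,2); (0,2,0,0); (0,2,0,2); (0,2,2,2); (2,2,0,0); (2,2,0,2); (2,2,2,2)}
TSO: 9 outcomes — {(0,0,0,0); (0,0,0,2); (0,0,2,2); (0,2,0,0); (0,2,0,2); (0,2,2,2); (2,2,0,0); (2,2,0,2); (2,2,2,2)}
PSO: 12 outcomes — {(0,0,0,0); (0,0,0,2); (0,0,2,0); (0,0,2,2); (0,2,0,0); (0,2,0,2); (0,2,2,0); (0,2,2,2); (2,2,0,0); (2,2,0,2); (2,2,2,0); (2,2,2,2)}
target (0,0,0,0) ∈ {SC,TSO,PSO}

SC:yes TSO:yes PSO:yes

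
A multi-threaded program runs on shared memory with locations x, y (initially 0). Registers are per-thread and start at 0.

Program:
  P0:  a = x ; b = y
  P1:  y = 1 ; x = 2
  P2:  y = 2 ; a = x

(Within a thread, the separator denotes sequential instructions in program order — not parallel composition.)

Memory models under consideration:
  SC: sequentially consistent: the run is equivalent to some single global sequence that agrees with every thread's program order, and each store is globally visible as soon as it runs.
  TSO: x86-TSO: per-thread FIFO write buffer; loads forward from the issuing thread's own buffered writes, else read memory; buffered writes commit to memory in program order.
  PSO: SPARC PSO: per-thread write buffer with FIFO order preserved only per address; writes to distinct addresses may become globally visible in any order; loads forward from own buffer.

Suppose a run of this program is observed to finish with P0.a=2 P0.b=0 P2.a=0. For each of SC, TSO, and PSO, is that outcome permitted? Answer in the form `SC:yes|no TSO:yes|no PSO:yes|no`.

SC:no TSO:no PSO:yes

outcome vector order: (P0.a,P0.b,P2.a)
SC (10): 000 002 010 012 020 022 210 212 220 222
TSO (10): 000 002 010 012 020 022 210 212 220 222
PSO (12): 000 002 010 012 020 022 200 202 210 212 220 222
target 200 ∈ {PSO}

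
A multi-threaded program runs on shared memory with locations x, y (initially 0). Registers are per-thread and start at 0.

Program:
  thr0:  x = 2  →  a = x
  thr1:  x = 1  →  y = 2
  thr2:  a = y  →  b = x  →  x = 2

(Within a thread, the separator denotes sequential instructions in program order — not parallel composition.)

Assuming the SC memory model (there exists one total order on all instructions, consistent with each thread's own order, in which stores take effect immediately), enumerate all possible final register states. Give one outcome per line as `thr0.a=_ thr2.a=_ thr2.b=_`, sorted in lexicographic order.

thr0.a=1 thr2.a=0 thr2.b=0
thr0.a=1 thr2.a=0 thr2.b=1
thr0.a=1 thr2.a=0 thr2.b=2
thr0.a=1 thr2.a=2 thr2.b=1
thr0.a=2 thr2.a=0 thr2.b=0
thr0.a=2 thr2.a=0 thr2.b=1
thr0.a=2 thr2.a=0 thr2.b=2
thr0.a=2 thr2.a=2 thr2.b=1
thr0.a=2 thr2.a=2 thr2.b=2

outcome vector order: (thr0.a,thr2.a,thr2.b)
|SC outcomes| = 9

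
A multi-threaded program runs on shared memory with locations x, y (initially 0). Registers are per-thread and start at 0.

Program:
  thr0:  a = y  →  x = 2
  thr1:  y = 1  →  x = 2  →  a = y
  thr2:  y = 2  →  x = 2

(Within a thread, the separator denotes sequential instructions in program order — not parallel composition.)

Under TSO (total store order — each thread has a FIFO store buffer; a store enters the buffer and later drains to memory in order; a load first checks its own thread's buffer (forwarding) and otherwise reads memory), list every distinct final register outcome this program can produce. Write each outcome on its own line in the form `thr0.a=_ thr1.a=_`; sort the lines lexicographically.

outcome vector order: (thr0.a,thr1.a)
|TSO outcomes| = 6

thr0.a=0 thr1.a=1
thr0.a=0 thr1.a=2
thr0.a=1 thr1.a=1
thr0.a=1 thr1.a=2
thr0.a=2 thr1.a=1
thr0.a=2 thr1.a=2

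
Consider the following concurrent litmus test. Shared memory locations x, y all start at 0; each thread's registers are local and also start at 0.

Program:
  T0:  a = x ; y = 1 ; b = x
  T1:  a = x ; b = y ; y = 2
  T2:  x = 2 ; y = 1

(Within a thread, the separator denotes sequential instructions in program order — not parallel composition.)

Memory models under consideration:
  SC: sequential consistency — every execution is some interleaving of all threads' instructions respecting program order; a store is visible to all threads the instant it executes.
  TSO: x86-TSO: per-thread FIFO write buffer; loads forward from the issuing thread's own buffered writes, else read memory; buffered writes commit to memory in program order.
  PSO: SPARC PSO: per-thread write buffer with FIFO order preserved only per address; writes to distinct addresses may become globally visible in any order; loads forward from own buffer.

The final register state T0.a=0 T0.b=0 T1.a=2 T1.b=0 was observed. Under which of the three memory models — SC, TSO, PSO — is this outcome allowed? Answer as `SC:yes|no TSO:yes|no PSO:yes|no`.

outcome vector order: (T0.a,T0.b,T1.a,T1.b)
SC: 11 outcomes — {0000 0001 0021 0200 0201 0220 0221 2200 2201 2220 2221}
TSO: 12 outcomes — {0000 0001 0020 0021 0200 0201 0220 0221 2200 2201 2220 2221}
PSO: 12 outcomes — {0000 0001 0020 0021 0200 0201 0220 0221 2200 2201 2220 2221}
target 0020 ∈ {TSO,PSO}

SC:no TSO:yes PSO:yes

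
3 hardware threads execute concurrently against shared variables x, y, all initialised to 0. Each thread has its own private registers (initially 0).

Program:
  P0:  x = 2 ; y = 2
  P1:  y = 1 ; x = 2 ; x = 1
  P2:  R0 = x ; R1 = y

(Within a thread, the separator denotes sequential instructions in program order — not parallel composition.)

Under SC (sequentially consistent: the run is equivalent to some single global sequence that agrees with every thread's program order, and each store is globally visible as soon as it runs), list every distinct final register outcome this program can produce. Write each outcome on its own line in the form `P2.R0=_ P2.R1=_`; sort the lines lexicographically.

outcome vector order: (P2.R0,P2.R1)
|SC outcomes| = 8

P2.R0=0 P2.R1=0
P2.R0=0 P2.R1=1
P2.R0=0 P2.R1=2
P2.R0=1 P2.R1=1
P2.R0=1 P2.R1=2
P2.R0=2 P2.R1=0
P2.R0=2 P2.R1=1
P2.R0=2 P2.R1=2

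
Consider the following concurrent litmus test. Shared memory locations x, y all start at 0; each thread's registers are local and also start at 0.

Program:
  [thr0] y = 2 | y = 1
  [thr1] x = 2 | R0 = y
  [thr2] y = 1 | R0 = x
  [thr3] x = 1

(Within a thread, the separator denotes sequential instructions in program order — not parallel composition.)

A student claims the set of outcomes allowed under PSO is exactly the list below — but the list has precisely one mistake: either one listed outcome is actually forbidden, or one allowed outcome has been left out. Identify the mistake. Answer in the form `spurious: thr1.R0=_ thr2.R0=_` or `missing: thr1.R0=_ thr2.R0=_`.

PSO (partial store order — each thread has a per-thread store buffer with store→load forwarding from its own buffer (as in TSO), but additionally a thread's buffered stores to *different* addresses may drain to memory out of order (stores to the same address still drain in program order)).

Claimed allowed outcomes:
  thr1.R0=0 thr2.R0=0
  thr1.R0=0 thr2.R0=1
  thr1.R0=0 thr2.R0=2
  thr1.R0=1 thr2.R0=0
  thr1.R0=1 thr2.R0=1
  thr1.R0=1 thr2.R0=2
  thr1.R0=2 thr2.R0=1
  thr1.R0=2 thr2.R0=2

missing: thr1.R0=2 thr2.R0=0

outcome vector order: (thr1.R0,thr2.R0)
under PSO → 00, 01, 02, 10, 11, 12, 20, 21, 22
PSO∖claimed = {20}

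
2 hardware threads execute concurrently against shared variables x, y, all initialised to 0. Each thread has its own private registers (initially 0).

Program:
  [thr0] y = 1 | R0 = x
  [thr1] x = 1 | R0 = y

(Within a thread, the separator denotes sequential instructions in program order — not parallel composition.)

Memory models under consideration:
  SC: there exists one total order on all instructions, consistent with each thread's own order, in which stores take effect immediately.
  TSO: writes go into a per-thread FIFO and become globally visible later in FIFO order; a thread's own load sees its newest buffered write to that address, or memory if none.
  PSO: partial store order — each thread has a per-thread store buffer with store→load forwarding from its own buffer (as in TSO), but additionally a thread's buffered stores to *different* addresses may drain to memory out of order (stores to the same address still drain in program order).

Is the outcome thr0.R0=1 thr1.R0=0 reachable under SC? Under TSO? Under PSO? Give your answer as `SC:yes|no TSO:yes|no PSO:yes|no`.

outcome vector order: (thr0.R0,thr1.R0)
[SC] allowed = {<0 1>, <1 0>, <1 1>}
[TSO] allowed = {<0 0>, <0 1>, <1 0>, <1 1>}
[PSO] allowed = {<0 0>, <0 1>, <1 0>, <1 1>}
target <1 0> ∈ {SC,TSO,PSO}

SC:yes TSO:yes PSO:yes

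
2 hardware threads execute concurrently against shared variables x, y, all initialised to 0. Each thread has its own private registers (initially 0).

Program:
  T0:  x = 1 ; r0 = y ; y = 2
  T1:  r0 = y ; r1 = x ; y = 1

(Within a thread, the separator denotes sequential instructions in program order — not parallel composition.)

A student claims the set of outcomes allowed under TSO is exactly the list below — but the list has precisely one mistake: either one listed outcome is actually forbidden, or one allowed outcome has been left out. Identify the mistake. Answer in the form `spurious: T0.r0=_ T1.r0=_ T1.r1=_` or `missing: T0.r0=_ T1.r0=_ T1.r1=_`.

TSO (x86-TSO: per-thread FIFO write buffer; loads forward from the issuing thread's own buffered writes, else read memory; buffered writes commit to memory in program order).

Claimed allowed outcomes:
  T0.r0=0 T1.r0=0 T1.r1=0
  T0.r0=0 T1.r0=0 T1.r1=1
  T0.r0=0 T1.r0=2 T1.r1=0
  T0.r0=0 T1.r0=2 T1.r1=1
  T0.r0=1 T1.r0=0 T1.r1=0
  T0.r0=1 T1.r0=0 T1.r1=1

spurious: T0.r0=0 T1.r0=2 T1.r1=0

outcome vector order: (T0.r0,T1.r0,T1.r1)
[TSO] allowed = {(0,0,0), (0,0,1), (0,2,1), (1,0,0), (1,0,1)}
claimed∖TSO = {(0,2,0)}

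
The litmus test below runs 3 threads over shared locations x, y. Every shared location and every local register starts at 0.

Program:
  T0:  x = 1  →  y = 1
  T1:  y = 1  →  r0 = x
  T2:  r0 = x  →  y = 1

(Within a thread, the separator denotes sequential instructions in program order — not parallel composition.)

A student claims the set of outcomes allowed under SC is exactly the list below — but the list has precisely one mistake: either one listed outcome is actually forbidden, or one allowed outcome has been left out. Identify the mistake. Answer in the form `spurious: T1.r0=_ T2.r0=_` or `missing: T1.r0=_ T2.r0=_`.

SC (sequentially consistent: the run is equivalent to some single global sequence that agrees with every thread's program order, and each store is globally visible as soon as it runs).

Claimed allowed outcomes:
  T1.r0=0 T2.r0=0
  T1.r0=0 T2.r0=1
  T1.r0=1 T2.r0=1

missing: T1.r0=1 T2.r0=0

outcome vector order: (T1.r0,T2.r0)
SC (4): 0/0, 0/1, 1/0, 1/1
SC∖claimed = {1/0}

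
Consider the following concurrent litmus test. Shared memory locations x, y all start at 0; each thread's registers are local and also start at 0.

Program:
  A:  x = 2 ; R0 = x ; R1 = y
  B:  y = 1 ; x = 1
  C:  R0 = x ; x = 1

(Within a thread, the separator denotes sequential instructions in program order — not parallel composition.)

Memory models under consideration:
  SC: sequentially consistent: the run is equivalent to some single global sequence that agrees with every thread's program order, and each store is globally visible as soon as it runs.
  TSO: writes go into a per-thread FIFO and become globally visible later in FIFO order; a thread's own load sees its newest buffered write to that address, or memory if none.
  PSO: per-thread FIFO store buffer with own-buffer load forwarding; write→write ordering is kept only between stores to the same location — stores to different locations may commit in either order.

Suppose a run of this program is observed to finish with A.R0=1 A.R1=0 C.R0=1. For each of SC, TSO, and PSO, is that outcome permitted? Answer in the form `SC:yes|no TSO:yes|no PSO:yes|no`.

outcome vector order: (A.R0,A.R1,C.R0)
SC (11): <1 0 0>, <1 0 2>, <1 1 0>, <1 1 1>, <1 1 2>, <2 0 0>, <2 0 1>, <2 0 2>, <2 1 0>, <2 1 1>, <2 1 2>
TSO (11): <1 0 0>, <1 0 2>, <1 1 0>, <1 1 1>, <1 1 2>, <2 0 0>, <2 0 1>, <2 0 2>, <2 1 0>, <2 1 1>, <2 1 2>
PSO (12): <1 0 0>, <1 0 1>, <1 0 2>, <1 1 0>, <1 1 1>, <1 1 2>, <2 0 0>, <2 0 1>, <2 0 2>, <2 1 0>, <2 1 1>, <2 1 2>
target <1 0 1> ∈ {PSO}

SC:no TSO:no PSO:yes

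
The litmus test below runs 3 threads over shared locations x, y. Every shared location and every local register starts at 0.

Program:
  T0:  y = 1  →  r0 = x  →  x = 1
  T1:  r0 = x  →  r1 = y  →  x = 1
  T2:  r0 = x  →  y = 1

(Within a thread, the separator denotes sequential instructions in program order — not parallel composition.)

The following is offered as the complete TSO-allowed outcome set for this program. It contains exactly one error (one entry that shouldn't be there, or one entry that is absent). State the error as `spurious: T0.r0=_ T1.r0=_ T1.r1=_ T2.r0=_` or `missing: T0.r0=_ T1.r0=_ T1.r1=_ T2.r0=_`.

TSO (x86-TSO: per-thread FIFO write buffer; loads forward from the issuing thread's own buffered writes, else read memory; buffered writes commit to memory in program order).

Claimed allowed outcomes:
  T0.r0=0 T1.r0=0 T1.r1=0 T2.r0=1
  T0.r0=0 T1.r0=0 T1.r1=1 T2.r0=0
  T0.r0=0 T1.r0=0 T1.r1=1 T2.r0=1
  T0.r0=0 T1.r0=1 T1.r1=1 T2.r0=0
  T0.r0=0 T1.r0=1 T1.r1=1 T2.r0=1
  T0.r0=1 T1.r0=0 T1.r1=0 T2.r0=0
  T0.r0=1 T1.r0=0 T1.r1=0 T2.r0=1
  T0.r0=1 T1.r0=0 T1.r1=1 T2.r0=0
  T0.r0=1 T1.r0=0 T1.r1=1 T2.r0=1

outcome vector order: (T0.r0,T1.r0,T1.r1,T2.r0)
TSO (10): (0,0,0,0); (0,0,0,1); (0,0,1,0); (0,0,1,1); (0,1,1,0); (0,1,1,1); (1,0,0,0); (1,0,0,1); (1,0,1,0); (1,0,1,1)
TSO∖claimed = {(0,0,0,0)}

missing: T0.r0=0 T1.r0=0 T1.r1=0 T2.r0=0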